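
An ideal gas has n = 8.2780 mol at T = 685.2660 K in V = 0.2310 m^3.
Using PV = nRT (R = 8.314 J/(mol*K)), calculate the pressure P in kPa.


P = nRT/V = 8.2780 * 8.314 * 685.2660 / 0.2310
= 47162.2620 / 0.2310 = 204165.6364 Pa = 204.1656 kPa

204.1656 kPa


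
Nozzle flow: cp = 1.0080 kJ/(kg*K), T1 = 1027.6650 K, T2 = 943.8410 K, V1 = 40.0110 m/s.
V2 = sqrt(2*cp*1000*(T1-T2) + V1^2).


dT = 83.8240 K
2*cp*1000*dT = 168989.1840
V1^2 = 1600.8801
V2 = sqrt(170590.0641) = 413.0255 m/s

413.0255 m/s


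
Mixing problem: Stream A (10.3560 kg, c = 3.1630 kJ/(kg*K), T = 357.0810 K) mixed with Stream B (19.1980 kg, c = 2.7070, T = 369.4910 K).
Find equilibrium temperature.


num = 30898.6278
den = 84.7250
Tf = 364.6931 K

364.6931 K


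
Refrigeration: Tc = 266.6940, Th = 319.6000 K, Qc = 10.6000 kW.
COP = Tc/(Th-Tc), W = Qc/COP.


COP = 266.6940 / 52.9060 = 5.0409
W = 10.6000 / 5.0409 = 2.1028 kW

COP = 5.0409, W = 2.1028 kW


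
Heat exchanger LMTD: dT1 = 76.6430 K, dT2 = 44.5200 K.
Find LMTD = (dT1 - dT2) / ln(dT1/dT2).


dT1/dT2 = 1.7215
ln(dT1/dT2) = 0.5432
LMTD = 32.1230 / 0.5432 = 59.1344 K

59.1344 K


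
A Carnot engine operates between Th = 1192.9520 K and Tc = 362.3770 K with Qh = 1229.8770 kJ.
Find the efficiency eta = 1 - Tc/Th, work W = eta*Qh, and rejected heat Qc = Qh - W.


eta = 1 - 362.3770/1192.9520 = 0.6962
W = 0.6962 * 1229.8770 = 856.2835 kJ
Qc = 1229.8770 - 856.2835 = 373.5935 kJ

eta = 69.6235%, W = 856.2835 kJ, Qc = 373.5935 kJ


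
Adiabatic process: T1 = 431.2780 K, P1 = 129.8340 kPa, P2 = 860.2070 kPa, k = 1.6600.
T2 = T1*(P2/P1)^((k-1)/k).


(k-1)/k = 0.3976
(P2/P1)^exp = 2.1208
T2 = 431.2780 * 2.1208 = 914.6697 K

914.6697 K


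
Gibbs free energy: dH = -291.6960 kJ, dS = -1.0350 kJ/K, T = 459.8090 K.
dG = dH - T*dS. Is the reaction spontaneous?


T*dS = 459.8090 * -1.0350 = -475.9023 kJ
dG = -291.6960 + 475.9023 = 184.2063 kJ (non-spontaneous)

dG = 184.2063 kJ, non-spontaneous


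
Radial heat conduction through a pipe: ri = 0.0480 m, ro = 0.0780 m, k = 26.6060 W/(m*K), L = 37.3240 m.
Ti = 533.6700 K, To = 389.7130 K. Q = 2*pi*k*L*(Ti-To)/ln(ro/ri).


dT = 143.9570 K
ln(ro/ri) = 0.4855
Q = 2*pi*26.6060*37.3240*143.9570 / 0.4855 = 1850053.1176 W

1850053.1176 W


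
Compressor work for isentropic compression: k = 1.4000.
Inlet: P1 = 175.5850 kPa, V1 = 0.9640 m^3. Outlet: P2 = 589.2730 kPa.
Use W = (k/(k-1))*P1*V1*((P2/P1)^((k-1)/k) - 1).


(k-1)/k = 0.2857
(P2/P1)^exp = 1.4133
W = 3.5000 * 175.5850 * 0.9640 * (1.4133 - 1) = 244.8536 kJ

244.8536 kJ


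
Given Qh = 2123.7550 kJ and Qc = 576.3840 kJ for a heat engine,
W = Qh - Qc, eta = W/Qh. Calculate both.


W = 2123.7550 - 576.3840 = 1547.3710 kJ
eta = 1547.3710 / 2123.7550 = 0.7286 = 72.8601%

W = 1547.3710 kJ, eta = 72.8601%


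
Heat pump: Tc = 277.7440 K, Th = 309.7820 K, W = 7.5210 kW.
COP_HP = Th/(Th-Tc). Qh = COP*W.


COP = 309.7820 / 32.0380 = 9.6692
Qh = 9.6692 * 7.5210 = 72.7221 kW

COP = 9.6692, Qh = 72.7221 kW


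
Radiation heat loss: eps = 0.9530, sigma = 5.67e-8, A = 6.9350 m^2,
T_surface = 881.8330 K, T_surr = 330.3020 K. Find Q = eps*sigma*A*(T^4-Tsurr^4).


T^4 = 6.0471e+11
Tsurr^4 = 1.1903e+10
Q = 0.9530 * 5.67e-8 * 6.9350 * 5.9280e+11 = 222143.7933 W

222143.7933 W


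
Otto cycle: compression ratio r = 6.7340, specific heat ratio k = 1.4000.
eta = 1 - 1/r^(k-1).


r^(k-1) = 2.1444
eta = 1 - 1/2.1444 = 0.5337 = 53.3673%

53.3673%


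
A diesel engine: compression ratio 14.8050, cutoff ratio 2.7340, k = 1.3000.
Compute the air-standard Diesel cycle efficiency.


r^(k-1) = 2.2445
rc^k = 3.6969
eta = 0.4670 = 46.6972%

46.6972%


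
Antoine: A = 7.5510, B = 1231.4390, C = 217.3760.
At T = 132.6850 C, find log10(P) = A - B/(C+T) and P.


C+T = 350.0610
B/(C+T) = 3.5178
log10(P) = 7.5510 - 3.5178 = 4.0332
P = 10^4.0332 = 10794.8337 mmHg

10794.8337 mmHg


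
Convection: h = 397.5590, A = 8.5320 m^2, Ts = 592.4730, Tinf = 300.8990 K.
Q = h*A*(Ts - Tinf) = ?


dT = 291.5740 K
Q = 397.5590 * 8.5320 * 291.5740 = 989011.2486 W

989011.2486 W


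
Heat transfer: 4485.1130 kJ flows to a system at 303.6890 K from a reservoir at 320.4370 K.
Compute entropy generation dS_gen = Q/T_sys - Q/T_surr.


dS_sys = 4485.1130/303.6890 = 14.7688 kJ/K
dS_surr = -4485.1130/320.4370 = -13.9969 kJ/K
dS_gen = 14.7688 - 13.9969 = 0.7719 kJ/K (irreversible)

dS_gen = 0.7719 kJ/K, irreversible


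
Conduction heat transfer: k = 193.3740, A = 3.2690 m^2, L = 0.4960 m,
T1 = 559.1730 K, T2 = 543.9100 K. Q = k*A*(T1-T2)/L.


dT = 15.2630 K
Q = 193.3740 * 3.2690 * 15.2630 / 0.4960 = 19452.3121 W

19452.3121 W


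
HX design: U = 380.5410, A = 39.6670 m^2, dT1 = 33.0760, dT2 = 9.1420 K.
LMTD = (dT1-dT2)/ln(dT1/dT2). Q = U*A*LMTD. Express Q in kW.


LMTD = 18.6122 K
Q = 380.5410 * 39.6670 * 18.6122 = 280950.0975 W = 280.9501 kW

280.9501 kW


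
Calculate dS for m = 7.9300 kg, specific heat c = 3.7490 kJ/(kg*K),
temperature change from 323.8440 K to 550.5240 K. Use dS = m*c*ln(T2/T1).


T2/T1 = 1.7000
ln(T2/T1) = 0.5306
dS = 7.9300 * 3.7490 * 0.5306 = 15.7748 kJ/K

15.7748 kJ/K


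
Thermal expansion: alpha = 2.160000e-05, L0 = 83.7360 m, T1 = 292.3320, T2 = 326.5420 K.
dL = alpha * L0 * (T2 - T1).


dT = 34.2100 K
dL = 2.160000e-05 * 83.7360 * 34.2100 = 0.061876 m
L_final = 83.797876 m

dL = 0.061876 m


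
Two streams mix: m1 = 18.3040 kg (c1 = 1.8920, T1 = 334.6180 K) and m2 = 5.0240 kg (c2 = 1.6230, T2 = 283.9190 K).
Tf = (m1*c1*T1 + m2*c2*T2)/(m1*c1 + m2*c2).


num = 13903.2741
den = 42.7851
Tf = 324.9558 K

324.9558 K


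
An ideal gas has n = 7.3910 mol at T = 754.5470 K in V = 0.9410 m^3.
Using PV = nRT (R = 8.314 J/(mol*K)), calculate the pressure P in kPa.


P = nRT/V = 7.3910 * 8.314 * 754.5470 / 0.9410
= 46365.9881 / 0.9410 = 49273.1010 Pa = 49.2731 kPa

49.2731 kPa


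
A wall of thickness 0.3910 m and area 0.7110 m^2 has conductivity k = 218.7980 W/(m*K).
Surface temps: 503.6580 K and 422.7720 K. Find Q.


dT = 80.8860 K
Q = 218.7980 * 0.7110 * 80.8860 / 0.3910 = 32181.7421 W

32181.7421 W


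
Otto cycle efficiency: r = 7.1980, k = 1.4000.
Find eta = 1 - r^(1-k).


r^(k-1) = 2.2023
eta = 1 - 1/2.2023 = 0.5459 = 54.5938%

54.5938%


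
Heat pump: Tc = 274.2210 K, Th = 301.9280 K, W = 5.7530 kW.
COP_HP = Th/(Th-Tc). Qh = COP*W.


COP = 301.9280 / 27.7070 = 10.8972
Qh = 10.8972 * 5.7530 = 62.6914 kW

COP = 10.8972, Qh = 62.6914 kW


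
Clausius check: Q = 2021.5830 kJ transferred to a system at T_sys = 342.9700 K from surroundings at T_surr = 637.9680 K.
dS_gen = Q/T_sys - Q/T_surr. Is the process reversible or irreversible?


dS_sys = 2021.5830/342.9700 = 5.8943 kJ/K
dS_surr = -2021.5830/637.9680 = -3.1688 kJ/K
dS_gen = 5.8943 - 3.1688 = 2.7256 kJ/K (irreversible)

dS_gen = 2.7256 kJ/K, irreversible


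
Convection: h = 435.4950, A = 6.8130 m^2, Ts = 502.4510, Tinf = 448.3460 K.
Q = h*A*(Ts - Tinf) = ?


dT = 54.1050 K
Q = 435.4950 * 6.8130 * 54.1050 = 160531.0194 W

160531.0194 W


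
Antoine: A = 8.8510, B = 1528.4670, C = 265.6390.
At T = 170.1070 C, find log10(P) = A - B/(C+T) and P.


C+T = 435.7460
B/(C+T) = 3.5077
log10(P) = 8.8510 - 3.5077 = 5.3433
P = 10^5.3433 = 220443.9912 mmHg

220443.9912 mmHg


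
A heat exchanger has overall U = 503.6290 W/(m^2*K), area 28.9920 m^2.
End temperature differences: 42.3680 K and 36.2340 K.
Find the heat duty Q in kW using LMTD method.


LMTD = 39.2211 K
Q = 503.6290 * 28.9920 * 39.2211 = 572675.4257 W = 572.6754 kW

572.6754 kW


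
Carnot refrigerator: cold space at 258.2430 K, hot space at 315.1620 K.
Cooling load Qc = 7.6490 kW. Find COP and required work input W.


COP = 258.2430 / 56.9190 = 4.5370
W = 7.6490 / 4.5370 = 1.6859 kW

COP = 4.5370, W = 1.6859 kW


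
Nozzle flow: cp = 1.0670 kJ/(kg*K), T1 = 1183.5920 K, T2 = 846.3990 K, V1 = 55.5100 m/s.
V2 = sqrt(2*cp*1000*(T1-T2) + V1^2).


dT = 337.1930 K
2*cp*1000*dT = 719569.8620
V1^2 = 3081.3601
V2 = sqrt(722651.2221) = 850.0889 m/s

850.0889 m/s


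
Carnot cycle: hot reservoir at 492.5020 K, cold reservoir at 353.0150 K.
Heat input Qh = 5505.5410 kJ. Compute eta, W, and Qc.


eta = 1 - 353.0150/492.5020 = 0.2832
W = 0.2832 * 5505.5410 = 1559.2858 kJ
Qc = 5505.5410 - 1559.2858 = 3946.2552 kJ

eta = 28.3221%, W = 1559.2858 kJ, Qc = 3946.2552 kJ


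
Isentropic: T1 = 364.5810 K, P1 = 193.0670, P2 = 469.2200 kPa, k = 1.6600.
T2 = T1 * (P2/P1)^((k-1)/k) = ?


(k-1)/k = 0.3976
(P2/P1)^exp = 1.4234
T2 = 364.5810 * 1.4234 = 518.9579 K

518.9579 K


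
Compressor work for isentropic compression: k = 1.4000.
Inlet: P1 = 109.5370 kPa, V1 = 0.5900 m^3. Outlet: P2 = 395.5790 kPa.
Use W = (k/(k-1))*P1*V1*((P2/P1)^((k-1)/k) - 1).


(k-1)/k = 0.2857
(P2/P1)^exp = 1.4432
W = 3.5000 * 109.5370 * 0.5900 * (1.4432 - 1) = 100.2555 kJ

100.2555 kJ


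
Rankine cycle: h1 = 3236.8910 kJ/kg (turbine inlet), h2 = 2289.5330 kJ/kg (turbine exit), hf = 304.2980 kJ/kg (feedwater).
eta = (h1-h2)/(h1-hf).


W = 947.3580 kJ/kg
Q_in = 2932.5930 kJ/kg
eta = 0.3230 = 32.3044%

eta = 32.3044%


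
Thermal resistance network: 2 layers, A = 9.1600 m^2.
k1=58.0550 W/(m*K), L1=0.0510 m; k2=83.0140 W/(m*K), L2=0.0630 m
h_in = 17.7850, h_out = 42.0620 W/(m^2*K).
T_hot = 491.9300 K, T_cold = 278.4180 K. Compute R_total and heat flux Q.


R_conv_in = 1/(17.7850*9.1600) = 0.0061
R_1 = 0.0510/(58.0550*9.1600) = 9.5904e-05
R_2 = 0.0630/(83.0140*9.1600) = 8.2850e-05
R_conv_out = 1/(42.0620*9.1600) = 0.0026
R_total = 0.0089 K/W
Q = 213.5120 / 0.0089 = 23956.3273 W

R_total = 0.0089 K/W, Q = 23956.3273 W


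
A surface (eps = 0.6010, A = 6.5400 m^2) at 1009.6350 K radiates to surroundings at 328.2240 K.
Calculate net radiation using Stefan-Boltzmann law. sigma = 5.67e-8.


T^4 = 1.0391e+12
Tsurr^4 = 1.1606e+10
Q = 0.6010 * 5.67e-8 * 6.5400 * 1.0275e+12 = 228989.1132 W

228989.1132 W


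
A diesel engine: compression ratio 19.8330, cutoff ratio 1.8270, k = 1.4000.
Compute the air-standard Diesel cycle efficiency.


r^(k-1) = 3.3034
rc^k = 2.3251
eta = 0.6535 = 65.3545%

65.3545%


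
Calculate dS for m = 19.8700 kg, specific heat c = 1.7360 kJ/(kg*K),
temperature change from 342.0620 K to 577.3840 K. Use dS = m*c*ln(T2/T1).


T2/T1 = 1.6880
ln(T2/T1) = 0.5235
dS = 19.8700 * 1.7360 * 0.5235 = 18.0583 kJ/K

18.0583 kJ/K


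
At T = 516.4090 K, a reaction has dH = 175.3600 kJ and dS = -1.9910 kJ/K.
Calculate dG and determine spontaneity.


T*dS = 516.4090 * -1.9910 = -1028.1703 kJ
dG = 175.3600 + 1028.1703 = 1203.5303 kJ (non-spontaneous)

dG = 1203.5303 kJ, non-spontaneous


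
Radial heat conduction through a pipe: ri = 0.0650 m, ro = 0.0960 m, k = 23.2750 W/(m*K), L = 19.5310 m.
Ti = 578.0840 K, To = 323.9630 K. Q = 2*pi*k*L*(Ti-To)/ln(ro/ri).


dT = 254.1210 K
ln(ro/ri) = 0.3900
Q = 2*pi*23.2750*19.5310*254.1210 / 0.3900 = 1861287.6925 W

1861287.6925 W


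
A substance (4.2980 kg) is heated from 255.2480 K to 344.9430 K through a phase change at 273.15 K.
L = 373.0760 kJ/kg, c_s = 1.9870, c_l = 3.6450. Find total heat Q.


Q1 (sensible, solid) = 4.2980 * 1.9870 * 17.9020 = 152.8853 kJ
Q2 (latent) = 4.2980 * 373.0760 = 1603.4806 kJ
Q3 (sensible, liquid) = 4.2980 * 3.6450 * 71.7930 = 1124.7242 kJ
Q_total = 2881.0902 kJ

2881.0902 kJ


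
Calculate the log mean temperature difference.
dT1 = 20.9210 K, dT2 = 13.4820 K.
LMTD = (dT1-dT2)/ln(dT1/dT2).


dT1/dT2 = 1.5518
ln(dT1/dT2) = 0.4394
LMTD = 7.4390 / 0.4394 = 16.9300 K

16.9300 K


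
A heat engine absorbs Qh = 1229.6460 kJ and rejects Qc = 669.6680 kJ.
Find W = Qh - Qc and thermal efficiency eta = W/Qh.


W = 1229.6460 - 669.6680 = 559.9780 kJ
eta = 559.9780 / 1229.6460 = 0.4554 = 45.5398%

W = 559.9780 kJ, eta = 45.5398%


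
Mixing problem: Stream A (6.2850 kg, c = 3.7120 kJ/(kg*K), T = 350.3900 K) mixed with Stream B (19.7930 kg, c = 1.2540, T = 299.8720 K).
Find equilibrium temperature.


num = 15617.5203
den = 48.1503
Tf = 324.3491 K

324.3491 K


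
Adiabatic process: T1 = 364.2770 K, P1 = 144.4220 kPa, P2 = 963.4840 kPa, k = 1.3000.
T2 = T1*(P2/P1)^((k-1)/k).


(k-1)/k = 0.2308
(P2/P1)^exp = 1.5495
T2 = 364.2770 * 1.5495 = 564.4615 K

564.4615 K


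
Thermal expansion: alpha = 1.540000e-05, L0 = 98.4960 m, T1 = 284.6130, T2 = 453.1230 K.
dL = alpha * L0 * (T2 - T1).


dT = 168.5100 K
dL = 1.540000e-05 * 98.4960 * 168.5100 = 0.255602 m
L_final = 98.751602 m

dL = 0.255602 m


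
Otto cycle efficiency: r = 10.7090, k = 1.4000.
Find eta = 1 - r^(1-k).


r^(k-1) = 2.5817
eta = 1 - 1/2.5817 = 0.6127 = 61.2653%

61.2653%


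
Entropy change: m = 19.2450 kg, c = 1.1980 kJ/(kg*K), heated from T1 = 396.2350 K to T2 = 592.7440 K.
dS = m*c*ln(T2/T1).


T2/T1 = 1.4959
ln(T2/T1) = 0.4028
dS = 19.2450 * 1.1980 * 0.4028 = 9.2857 kJ/K

9.2857 kJ/K


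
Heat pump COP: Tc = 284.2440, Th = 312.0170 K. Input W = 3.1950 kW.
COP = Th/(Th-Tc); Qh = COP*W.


COP = 312.0170 / 27.7730 = 11.2345
Qh = 11.2345 * 3.1950 = 35.8944 kW

COP = 11.2345, Qh = 35.8944 kW


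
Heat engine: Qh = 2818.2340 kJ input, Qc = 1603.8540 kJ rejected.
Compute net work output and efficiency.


W = 2818.2340 - 1603.8540 = 1214.3800 kJ
eta = 1214.3800 / 2818.2340 = 0.4309 = 43.0901%

W = 1214.3800 kJ, eta = 43.0901%


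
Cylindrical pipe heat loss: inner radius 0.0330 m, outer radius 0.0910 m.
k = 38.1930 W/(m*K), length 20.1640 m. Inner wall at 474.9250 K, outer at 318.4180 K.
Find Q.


dT = 156.5070 K
ln(ro/ri) = 1.0144
Q = 2*pi*38.1930*20.1640*156.5070 / 1.0144 = 746595.6074 W

746595.6074 W


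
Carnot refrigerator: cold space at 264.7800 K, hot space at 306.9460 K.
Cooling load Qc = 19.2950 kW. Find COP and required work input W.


COP = 264.7800 / 42.1660 = 6.2795
W = 19.2950 / 6.2795 = 3.0727 kW

COP = 6.2795, W = 3.0727 kW


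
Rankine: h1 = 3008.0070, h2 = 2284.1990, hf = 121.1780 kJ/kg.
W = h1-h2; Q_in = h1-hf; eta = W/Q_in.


W = 723.8080 kJ/kg
Q_in = 2886.8290 kJ/kg
eta = 0.2507 = 25.0728%

eta = 25.0728%


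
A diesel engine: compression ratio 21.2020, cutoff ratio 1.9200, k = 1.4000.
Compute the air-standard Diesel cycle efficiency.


r^(k-1) = 3.3927
rc^k = 2.4924
eta = 0.6585 = 65.8473%

65.8473%


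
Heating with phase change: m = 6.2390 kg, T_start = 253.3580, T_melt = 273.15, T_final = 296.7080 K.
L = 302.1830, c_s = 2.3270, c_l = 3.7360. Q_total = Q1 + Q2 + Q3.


Q1 (sensible, solid) = 6.2390 * 2.3270 * 19.7920 = 287.3433 kJ
Q2 (latent) = 6.2390 * 302.1830 = 1885.3197 kJ
Q3 (sensible, liquid) = 6.2390 * 3.7360 * 23.5580 = 549.1112 kJ
Q_total = 2721.7742 kJ

2721.7742 kJ


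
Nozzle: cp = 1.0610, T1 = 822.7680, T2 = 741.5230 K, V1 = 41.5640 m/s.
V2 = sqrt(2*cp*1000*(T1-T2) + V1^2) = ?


dT = 81.2450 K
2*cp*1000*dT = 172401.8900
V1^2 = 1727.5661
V2 = sqrt(174129.4561) = 417.2882 m/s

417.2882 m/s


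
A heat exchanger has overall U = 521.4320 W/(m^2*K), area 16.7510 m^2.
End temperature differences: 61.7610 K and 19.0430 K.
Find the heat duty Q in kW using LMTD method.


LMTD = 36.3072 K
Q = 521.4320 * 16.7510 * 36.3072 = 317125.1096 W = 317.1251 kW

317.1251 kW


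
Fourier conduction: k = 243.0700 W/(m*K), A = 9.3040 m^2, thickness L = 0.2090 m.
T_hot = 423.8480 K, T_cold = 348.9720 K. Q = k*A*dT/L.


dT = 74.8760 K
Q = 243.0700 * 9.3040 * 74.8760 / 0.2090 = 810209.6513 W

810209.6513 W


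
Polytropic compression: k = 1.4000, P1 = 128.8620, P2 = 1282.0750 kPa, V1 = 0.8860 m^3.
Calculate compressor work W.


(k-1)/k = 0.2857
(P2/P1)^exp = 1.9279
W = 3.5000 * 128.8620 * 0.8860 * (1.9279 - 1) = 370.7862 kJ

370.7862 kJ


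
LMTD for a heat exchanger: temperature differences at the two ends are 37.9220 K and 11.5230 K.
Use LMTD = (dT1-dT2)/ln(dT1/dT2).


dT1/dT2 = 3.2910
ln(dT1/dT2) = 1.1912
LMTD = 26.3990 / 1.1912 = 22.1619 K

22.1619 K


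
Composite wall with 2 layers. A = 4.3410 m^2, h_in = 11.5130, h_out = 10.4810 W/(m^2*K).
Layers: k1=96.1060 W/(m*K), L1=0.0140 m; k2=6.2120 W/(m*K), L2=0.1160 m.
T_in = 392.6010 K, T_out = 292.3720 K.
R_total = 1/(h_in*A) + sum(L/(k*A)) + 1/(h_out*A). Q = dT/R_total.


R_conv_in = 1/(11.5130*4.3410) = 0.0200
R_1 = 0.0140/(96.1060*4.3410) = 3.3557e-05
R_2 = 0.1160/(6.2120*4.3410) = 0.0043
R_conv_out = 1/(10.4810*4.3410) = 0.0220
R_total = 0.0463 K/W
Q = 100.2290 / 0.0463 = 2163.6969 W

R_total = 0.0463 K/W, Q = 2163.6969 W


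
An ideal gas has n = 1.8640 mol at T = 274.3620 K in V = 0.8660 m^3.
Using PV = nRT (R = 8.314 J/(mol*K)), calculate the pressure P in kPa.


P = nRT/V = 1.8640 * 8.314 * 274.3620 / 0.8660
= 4251.8691 / 0.8660 = 4909.7796 Pa = 4.9098 kPa

4.9098 kPa


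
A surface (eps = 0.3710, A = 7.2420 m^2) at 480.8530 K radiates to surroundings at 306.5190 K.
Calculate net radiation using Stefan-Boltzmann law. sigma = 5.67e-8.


T^4 = 5.3463e+10
Tsurr^4 = 8.8273e+09
Q = 0.3710 * 5.67e-8 * 7.2420 * 4.4635e+10 = 6799.7462 W

6799.7462 W


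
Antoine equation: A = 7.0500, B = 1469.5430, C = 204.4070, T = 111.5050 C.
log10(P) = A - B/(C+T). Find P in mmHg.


C+T = 315.9120
B/(C+T) = 4.6517
log10(P) = 7.0500 - 4.6517 = 2.3983
P = 10^2.3983 = 250.1797 mmHg

250.1797 mmHg


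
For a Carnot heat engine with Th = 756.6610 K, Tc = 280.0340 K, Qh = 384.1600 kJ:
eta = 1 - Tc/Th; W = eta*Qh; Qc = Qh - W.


eta = 1 - 280.0340/756.6610 = 0.6299
W = 0.6299 * 384.1600 = 241.9856 kJ
Qc = 384.1600 - 241.9856 = 142.1744 kJ

eta = 62.9908%, W = 241.9856 kJ, Qc = 142.1744 kJ


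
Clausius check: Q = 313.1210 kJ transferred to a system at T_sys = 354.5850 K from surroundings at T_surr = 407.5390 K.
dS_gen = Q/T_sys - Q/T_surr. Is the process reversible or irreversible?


dS_sys = 313.1210/354.5850 = 0.8831 kJ/K
dS_surr = -313.1210/407.5390 = -0.7683 kJ/K
dS_gen = 0.8831 - 0.7683 = 0.1147 kJ/K (irreversible)

dS_gen = 0.1147 kJ/K, irreversible


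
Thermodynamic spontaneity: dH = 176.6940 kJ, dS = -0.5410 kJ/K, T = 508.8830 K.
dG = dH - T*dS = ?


T*dS = 508.8830 * -0.5410 = -275.3057 kJ
dG = 176.6940 + 275.3057 = 451.9997 kJ (non-spontaneous)

dG = 451.9997 kJ, non-spontaneous


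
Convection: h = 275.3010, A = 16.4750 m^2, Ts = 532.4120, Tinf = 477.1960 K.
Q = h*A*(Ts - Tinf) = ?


dT = 55.2160 K
Q = 275.3010 * 16.4750 * 55.2160 = 250436.8048 W

250436.8048 W


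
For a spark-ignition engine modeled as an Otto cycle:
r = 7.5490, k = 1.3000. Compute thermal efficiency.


r^(k-1) = 1.8339
eta = 1 - 1/1.8339 = 0.4547 = 45.4703%

45.4703%


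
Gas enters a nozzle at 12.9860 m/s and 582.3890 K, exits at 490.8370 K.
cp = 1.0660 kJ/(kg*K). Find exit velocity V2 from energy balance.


dT = 91.5520 K
2*cp*1000*dT = 195188.8640
V1^2 = 168.6362
V2 = sqrt(195357.5002) = 441.9926 m/s

441.9926 m/s


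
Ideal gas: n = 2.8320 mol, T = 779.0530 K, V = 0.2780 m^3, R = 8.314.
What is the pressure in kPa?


P = nRT/V = 2.8320 * 8.314 * 779.0530 / 0.2780
= 18342.9961 / 0.2780 = 65982.0003 Pa = 65.9820 kPa

65.9820 kPa


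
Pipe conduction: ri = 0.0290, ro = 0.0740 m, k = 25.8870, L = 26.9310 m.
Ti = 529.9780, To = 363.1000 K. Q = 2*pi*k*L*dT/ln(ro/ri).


dT = 166.8780 K
ln(ro/ri) = 0.9368
Q = 2*pi*25.8870*26.9310*166.8780 / 0.9368 = 780333.9922 W

780333.9922 W


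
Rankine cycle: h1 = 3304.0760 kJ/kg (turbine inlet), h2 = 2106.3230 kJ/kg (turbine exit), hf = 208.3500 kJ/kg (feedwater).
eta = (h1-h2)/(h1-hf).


W = 1197.7530 kJ/kg
Q_in = 3095.7260 kJ/kg
eta = 0.3869 = 38.6905%

eta = 38.6905%


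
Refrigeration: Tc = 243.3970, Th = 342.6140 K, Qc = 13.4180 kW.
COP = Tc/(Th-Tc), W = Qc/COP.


COP = 243.3970 / 99.2170 = 2.4532
W = 13.4180 / 2.4532 = 5.4696 kW

COP = 2.4532, W = 5.4696 kW


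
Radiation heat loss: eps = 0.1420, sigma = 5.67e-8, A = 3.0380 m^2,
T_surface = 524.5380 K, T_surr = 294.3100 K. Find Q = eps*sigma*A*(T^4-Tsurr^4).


T^4 = 7.5702e+10
Tsurr^4 = 7.5027e+09
Q = 0.1420 * 5.67e-8 * 3.0380 * 6.8199e+10 = 1668.1663 W

1668.1663 W


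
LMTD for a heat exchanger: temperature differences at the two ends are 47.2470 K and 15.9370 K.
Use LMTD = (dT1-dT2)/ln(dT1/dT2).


dT1/dT2 = 2.9646
ln(dT1/dT2) = 1.0867
LMTD = 31.3100 / 1.0867 = 28.8108 K

28.8108 K


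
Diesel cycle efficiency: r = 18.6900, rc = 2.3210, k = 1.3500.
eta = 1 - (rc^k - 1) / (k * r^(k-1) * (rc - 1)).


r^(k-1) = 2.7865
rc^k = 3.1165
eta = 0.5741 = 57.4098%

57.4098%


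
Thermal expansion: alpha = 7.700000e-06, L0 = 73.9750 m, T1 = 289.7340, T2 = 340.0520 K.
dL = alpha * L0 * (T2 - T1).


dT = 50.3180 K
dL = 7.700000e-06 * 73.9750 * 50.3180 = 0.028662 m
L_final = 74.003662 m

dL = 0.028662 m


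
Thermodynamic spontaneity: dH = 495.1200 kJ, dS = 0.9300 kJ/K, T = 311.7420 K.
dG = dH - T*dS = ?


T*dS = 311.7420 * 0.9300 = 289.9201 kJ
dG = 495.1200 - 289.9201 = 205.1999 kJ (non-spontaneous)

dG = 205.1999 kJ, non-spontaneous


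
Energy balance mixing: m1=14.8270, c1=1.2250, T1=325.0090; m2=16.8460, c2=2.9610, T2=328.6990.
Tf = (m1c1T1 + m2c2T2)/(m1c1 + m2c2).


num = 22298.9996
den = 68.0441
Tf = 327.7140 K

327.7140 K


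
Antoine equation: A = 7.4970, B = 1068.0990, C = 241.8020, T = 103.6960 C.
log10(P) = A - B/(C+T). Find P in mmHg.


C+T = 345.4980
B/(C+T) = 3.0915
log10(P) = 7.4970 - 3.0915 = 4.4055
P = 10^4.4055 = 25440.3656 mmHg

25440.3656 mmHg


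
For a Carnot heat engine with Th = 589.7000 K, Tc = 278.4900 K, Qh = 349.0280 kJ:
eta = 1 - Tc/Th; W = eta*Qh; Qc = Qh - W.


eta = 1 - 278.4900/589.7000 = 0.5277
W = 0.5277 * 349.0280 = 184.1971 kJ
Qc = 349.0280 - 184.1971 = 164.8309 kJ

eta = 52.7743%, W = 184.1971 kJ, Qc = 164.8309 kJ


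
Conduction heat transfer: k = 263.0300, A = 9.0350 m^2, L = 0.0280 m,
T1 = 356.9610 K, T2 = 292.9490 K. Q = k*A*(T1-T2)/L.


dT = 64.0120 K
Q = 263.0300 * 9.0350 * 64.0120 / 0.0280 = 5432963.7469 W

5432963.7469 W


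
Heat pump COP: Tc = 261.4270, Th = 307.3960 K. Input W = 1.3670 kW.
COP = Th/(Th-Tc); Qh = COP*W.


COP = 307.3960 / 45.9690 = 6.6870
Qh = 6.6870 * 1.3670 = 9.1412 kW

COP = 6.6870, Qh = 9.1412 kW


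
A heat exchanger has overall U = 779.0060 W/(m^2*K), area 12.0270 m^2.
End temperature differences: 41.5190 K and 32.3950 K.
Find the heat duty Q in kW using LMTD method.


LMTD = 36.7685 K
Q = 779.0060 * 12.0270 * 36.7685 = 344488.1199 W = 344.4881 kW

344.4881 kW


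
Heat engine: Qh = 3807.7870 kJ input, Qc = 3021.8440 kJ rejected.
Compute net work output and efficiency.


W = 3807.7870 - 3021.8440 = 785.9430 kJ
eta = 785.9430 / 3807.7870 = 0.2064 = 20.6404%

W = 785.9430 kJ, eta = 20.6404%


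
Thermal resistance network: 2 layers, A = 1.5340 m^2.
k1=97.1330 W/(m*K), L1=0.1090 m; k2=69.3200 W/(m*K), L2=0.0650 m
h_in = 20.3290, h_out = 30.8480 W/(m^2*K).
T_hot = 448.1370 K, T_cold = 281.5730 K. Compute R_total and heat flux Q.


R_conv_in = 1/(20.3290*1.5340) = 0.0321
R_1 = 0.1090/(97.1330*1.5340) = 0.0007
R_2 = 0.0650/(69.3200*1.5340) = 0.0006
R_conv_out = 1/(30.8480*1.5340) = 0.0211
R_total = 0.0545 K/W
Q = 166.5640 / 0.0545 = 3053.8577 W

R_total = 0.0545 K/W, Q = 3053.8577 W


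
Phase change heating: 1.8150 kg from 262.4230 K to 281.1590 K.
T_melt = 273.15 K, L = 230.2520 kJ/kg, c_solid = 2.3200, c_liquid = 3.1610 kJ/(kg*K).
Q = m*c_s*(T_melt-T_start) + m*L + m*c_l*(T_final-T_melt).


Q1 (sensible, solid) = 1.8150 * 2.3200 * 10.7270 = 45.1693 kJ
Q2 (latent) = 1.8150 * 230.2520 = 417.9074 kJ
Q3 (sensible, liquid) = 1.8150 * 3.1610 * 8.0090 = 45.9494 kJ
Q_total = 509.0260 kJ

509.0260 kJ


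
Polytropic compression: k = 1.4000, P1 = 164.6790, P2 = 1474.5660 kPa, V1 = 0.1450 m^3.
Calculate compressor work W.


(k-1)/k = 0.2857
(P2/P1)^exp = 1.8707
W = 3.5000 * 164.6790 * 0.1450 * (1.8707 - 1) = 72.7696 kJ

72.7696 kJ


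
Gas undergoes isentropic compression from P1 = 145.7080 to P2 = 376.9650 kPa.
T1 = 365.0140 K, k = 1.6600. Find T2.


(k-1)/k = 0.3976
(P2/P1)^exp = 1.4593
T2 = 365.0140 * 1.4593 = 532.6499 K

532.6499 K


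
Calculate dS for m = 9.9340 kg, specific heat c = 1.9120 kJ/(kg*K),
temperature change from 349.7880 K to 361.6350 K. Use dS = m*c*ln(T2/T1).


T2/T1 = 1.0339
ln(T2/T1) = 0.0333
dS = 9.9340 * 1.9120 * 0.0333 = 0.6326 kJ/K

0.6326 kJ/K


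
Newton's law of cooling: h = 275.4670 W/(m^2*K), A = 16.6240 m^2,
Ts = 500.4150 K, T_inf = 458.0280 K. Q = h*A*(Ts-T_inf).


dT = 42.3870 K
Q = 275.4670 * 16.6240 * 42.3870 = 194105.4768 W

194105.4768 W


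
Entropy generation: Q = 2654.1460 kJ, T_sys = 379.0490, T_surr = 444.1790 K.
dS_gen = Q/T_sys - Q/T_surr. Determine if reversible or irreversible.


dS_sys = 2654.1460/379.0490 = 7.0021 kJ/K
dS_surr = -2654.1460/444.1790 = -5.9754 kJ/K
dS_gen = 7.0021 - 5.9754 = 1.0267 kJ/K (irreversible)

dS_gen = 1.0267 kJ/K, irreversible


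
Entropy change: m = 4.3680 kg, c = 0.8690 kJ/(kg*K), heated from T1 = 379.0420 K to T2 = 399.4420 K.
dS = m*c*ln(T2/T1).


T2/T1 = 1.0538
ln(T2/T1) = 0.0524
dS = 4.3680 * 0.8690 * 0.0524 = 0.1990 kJ/K

0.1990 kJ/K


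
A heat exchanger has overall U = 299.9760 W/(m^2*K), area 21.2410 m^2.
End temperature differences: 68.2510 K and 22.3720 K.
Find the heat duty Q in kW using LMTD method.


LMTD = 41.1330 K
Q = 299.9760 * 21.2410 * 41.1330 = 262090.8237 W = 262.0908 kW

262.0908 kW


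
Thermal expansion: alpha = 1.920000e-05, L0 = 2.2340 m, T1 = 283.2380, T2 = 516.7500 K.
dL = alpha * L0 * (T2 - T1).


dT = 233.5120 K
dL = 1.920000e-05 * 2.2340 * 233.5120 = 0.010016 m
L_final = 2.244016 m

dL = 0.010016 m


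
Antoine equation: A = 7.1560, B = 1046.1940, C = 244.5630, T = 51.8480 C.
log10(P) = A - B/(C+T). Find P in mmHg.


C+T = 296.4110
B/(C+T) = 3.5295
log10(P) = 7.1560 - 3.5295 = 3.6265
P = 10^3.6265 = 4231.1812 mmHg

4231.1812 mmHg


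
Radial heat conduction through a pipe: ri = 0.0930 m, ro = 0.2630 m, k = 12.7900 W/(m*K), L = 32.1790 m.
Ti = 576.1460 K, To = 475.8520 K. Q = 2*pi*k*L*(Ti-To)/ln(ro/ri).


dT = 100.2940 K
ln(ro/ri) = 1.0396
Q = 2*pi*12.7900*32.1790*100.2940 / 1.0396 = 249488.5564 W

249488.5564 W


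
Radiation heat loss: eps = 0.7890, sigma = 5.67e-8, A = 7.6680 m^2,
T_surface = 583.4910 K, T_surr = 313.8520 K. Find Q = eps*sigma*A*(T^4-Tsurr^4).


T^4 = 1.1591e+11
Tsurr^4 = 9.7029e+09
Q = 0.7890 * 5.67e-8 * 7.6680 * 1.0621e+11 = 36434.5218 W

36434.5218 W


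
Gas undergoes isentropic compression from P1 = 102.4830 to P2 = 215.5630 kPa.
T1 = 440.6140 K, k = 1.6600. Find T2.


(k-1)/k = 0.3976
(P2/P1)^exp = 1.3440
T2 = 440.6140 * 1.3440 = 592.1737 K

592.1737 K


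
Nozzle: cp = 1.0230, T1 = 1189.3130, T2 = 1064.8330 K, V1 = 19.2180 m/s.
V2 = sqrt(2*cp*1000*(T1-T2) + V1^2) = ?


dT = 124.4800 K
2*cp*1000*dT = 254686.0800
V1^2 = 369.3315
V2 = sqrt(255055.4115) = 505.0301 m/s

505.0301 m/s


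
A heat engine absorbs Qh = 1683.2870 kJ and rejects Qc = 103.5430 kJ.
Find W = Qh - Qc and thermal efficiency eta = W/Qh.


W = 1683.2870 - 103.5430 = 1579.7440 kJ
eta = 1579.7440 / 1683.2870 = 0.9385 = 93.8488%

W = 1579.7440 kJ, eta = 93.8488%


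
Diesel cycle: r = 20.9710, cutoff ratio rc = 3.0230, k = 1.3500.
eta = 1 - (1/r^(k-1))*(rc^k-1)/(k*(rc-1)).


r^(k-1) = 2.9011
rc^k = 4.4524
eta = 0.5643 = 56.4266%

56.4266%


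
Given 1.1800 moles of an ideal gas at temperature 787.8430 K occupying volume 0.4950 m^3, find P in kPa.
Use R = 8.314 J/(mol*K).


P = nRT/V = 1.1800 * 8.314 * 787.8430 / 0.4950
= 7729.1495 / 0.4950 = 15614.4435 Pa = 15.6144 kPa

15.6144 kPa


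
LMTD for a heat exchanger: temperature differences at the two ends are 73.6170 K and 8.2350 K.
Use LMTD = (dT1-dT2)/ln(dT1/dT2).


dT1/dT2 = 8.9395
ln(dT1/dT2) = 2.1905
LMTD = 65.3820 / 2.1905 = 29.8482 K

29.8482 K


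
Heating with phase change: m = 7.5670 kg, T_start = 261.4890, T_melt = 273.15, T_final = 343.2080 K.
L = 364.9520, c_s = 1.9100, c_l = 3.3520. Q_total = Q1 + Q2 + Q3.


Q1 (sensible, solid) = 7.5670 * 1.9100 * 11.6610 = 168.5361 kJ
Q2 (latent) = 7.5670 * 364.9520 = 2761.5918 kJ
Q3 (sensible, liquid) = 7.5670 * 3.3520 * 70.0580 = 1776.9920 kJ
Q_total = 4707.1199 kJ

4707.1199 kJ


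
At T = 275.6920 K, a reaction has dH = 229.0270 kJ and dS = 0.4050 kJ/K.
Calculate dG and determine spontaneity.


T*dS = 275.6920 * 0.4050 = 111.6553 kJ
dG = 229.0270 - 111.6553 = 117.3717 kJ (non-spontaneous)

dG = 117.3717 kJ, non-spontaneous


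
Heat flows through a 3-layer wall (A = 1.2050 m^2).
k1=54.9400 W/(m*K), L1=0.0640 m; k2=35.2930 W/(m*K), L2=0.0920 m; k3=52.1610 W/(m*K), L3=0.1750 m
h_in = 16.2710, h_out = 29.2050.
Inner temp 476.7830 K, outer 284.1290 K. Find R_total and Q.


R_conv_in = 1/(16.2710*1.2050) = 0.0510
R_1 = 0.0640/(54.9400*1.2050) = 0.0010
R_2 = 0.0920/(35.2930*1.2050) = 0.0022
R_3 = 0.1750/(52.1610*1.2050) = 0.0028
R_conv_out = 1/(29.2050*1.2050) = 0.0284
R_total = 0.0853 K/W
Q = 192.6540 / 0.0853 = 2257.6698 W

R_total = 0.0853 K/W, Q = 2257.6698 W


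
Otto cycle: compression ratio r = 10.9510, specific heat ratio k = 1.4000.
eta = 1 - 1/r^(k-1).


r^(k-1) = 2.6048
eta = 1 - 1/2.6048 = 0.6161 = 61.6100%

61.6100%


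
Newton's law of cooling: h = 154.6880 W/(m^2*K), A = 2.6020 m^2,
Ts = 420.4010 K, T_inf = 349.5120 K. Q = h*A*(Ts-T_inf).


dT = 70.8890 K
Q = 154.6880 * 2.6020 * 70.8890 = 28532.6932 W

28532.6932 W


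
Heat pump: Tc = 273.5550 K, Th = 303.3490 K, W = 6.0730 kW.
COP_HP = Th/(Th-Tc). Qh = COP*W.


COP = 303.3490 / 29.7940 = 10.1815
Qh = 10.1815 * 6.0730 = 61.8325 kW

COP = 10.1815, Qh = 61.8325 kW


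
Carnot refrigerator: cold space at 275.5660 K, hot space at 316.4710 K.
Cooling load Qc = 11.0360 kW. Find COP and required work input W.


COP = 275.5660 / 40.9050 = 6.7367
W = 11.0360 / 6.7367 = 1.6382 kW

COP = 6.7367, W = 1.6382 kW


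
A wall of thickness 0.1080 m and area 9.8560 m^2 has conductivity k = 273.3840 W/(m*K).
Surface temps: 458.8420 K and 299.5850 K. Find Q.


dT = 159.2570 K
Q = 273.3840 * 9.8560 * 159.2570 / 0.1080 = 3973274.4391 W

3973274.4391 W


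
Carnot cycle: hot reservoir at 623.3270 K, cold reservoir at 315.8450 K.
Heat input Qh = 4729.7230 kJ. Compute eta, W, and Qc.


eta = 1 - 315.8450/623.3270 = 0.4933
W = 0.4933 * 4729.7230 = 2333.1328 kJ
Qc = 4729.7230 - 2333.1328 = 2396.5902 kJ

eta = 49.3292%, W = 2333.1328 kJ, Qc = 2396.5902 kJ


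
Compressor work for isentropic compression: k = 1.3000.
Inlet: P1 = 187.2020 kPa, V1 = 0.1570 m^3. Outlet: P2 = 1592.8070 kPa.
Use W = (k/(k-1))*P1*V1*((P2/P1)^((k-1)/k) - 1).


(k-1)/k = 0.2308
(P2/P1)^exp = 1.6390
W = 4.3333 * 187.2020 * 0.1570 * (1.6390 - 1) = 81.3841 kJ

81.3841 kJ


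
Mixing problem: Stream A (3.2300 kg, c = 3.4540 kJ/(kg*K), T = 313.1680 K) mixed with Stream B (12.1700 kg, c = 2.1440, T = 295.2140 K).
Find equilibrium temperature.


num = 11196.6991
den = 37.2489
Tf = 300.5914 K

300.5914 K


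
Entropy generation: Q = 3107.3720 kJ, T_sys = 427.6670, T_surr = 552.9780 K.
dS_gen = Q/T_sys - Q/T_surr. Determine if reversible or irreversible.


dS_sys = 3107.3720/427.6670 = 7.2659 kJ/K
dS_surr = -3107.3720/552.9780 = -5.6193 kJ/K
dS_gen = 7.2659 - 5.6193 = 1.6465 kJ/K (irreversible)

dS_gen = 1.6465 kJ/K, irreversible


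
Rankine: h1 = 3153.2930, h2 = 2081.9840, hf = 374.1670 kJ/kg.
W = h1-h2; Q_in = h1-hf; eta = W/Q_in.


W = 1071.3090 kJ/kg
Q_in = 2779.1260 kJ/kg
eta = 0.3855 = 38.5484%

eta = 38.5484%


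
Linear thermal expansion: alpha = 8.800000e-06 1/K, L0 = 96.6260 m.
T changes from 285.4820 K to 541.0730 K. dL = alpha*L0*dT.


dT = 255.5910 K
dL = 8.800000e-06 * 96.6260 * 255.5910 = 0.217331 m
L_final = 96.843331 m

dL = 0.217331 m


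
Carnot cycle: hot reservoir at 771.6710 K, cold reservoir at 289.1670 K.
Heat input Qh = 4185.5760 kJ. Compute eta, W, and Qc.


eta = 1 - 289.1670/771.6710 = 0.6253
W = 0.6253 * 4185.5760 = 2617.1220 kJ
Qc = 4185.5760 - 2617.1220 = 1568.4540 kJ

eta = 62.5272%, W = 2617.1220 kJ, Qc = 1568.4540 kJ


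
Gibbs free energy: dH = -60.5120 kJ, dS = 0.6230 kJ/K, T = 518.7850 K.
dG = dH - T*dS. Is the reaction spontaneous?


T*dS = 518.7850 * 0.6230 = 323.2031 kJ
dG = -60.5120 - 323.2031 = -383.7151 kJ (spontaneous)

dG = -383.7151 kJ, spontaneous


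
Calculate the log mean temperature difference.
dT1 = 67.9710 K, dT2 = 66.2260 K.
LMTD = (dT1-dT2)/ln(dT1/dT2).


dT1/dT2 = 1.0263
ln(dT1/dT2) = 0.0260
LMTD = 1.7450 / 0.0260 = 67.0947 K

67.0947 K


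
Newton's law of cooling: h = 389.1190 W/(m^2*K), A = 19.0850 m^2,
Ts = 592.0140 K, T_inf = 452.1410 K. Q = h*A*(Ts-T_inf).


dT = 139.8730 K
Q = 389.1190 * 19.0850 * 139.8730 = 1038743.9114 W

1038743.9114 W


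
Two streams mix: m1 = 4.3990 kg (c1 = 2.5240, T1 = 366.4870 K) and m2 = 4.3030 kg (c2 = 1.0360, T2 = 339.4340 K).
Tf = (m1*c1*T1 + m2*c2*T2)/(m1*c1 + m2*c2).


num = 5582.2986
den = 15.5610
Tf = 358.7369 K

358.7369 K


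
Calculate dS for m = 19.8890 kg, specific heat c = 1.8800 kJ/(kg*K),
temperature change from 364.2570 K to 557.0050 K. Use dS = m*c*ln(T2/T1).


T2/T1 = 1.5292
ln(T2/T1) = 0.4247
dS = 19.8890 * 1.8800 * 0.4247 = 15.8806 kJ/K

15.8806 kJ/K


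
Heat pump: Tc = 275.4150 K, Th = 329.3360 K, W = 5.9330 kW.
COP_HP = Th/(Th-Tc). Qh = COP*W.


COP = 329.3360 / 53.9210 = 6.1078
Qh = 6.1078 * 5.9330 = 36.2373 kW

COP = 6.1078, Qh = 36.2373 kW


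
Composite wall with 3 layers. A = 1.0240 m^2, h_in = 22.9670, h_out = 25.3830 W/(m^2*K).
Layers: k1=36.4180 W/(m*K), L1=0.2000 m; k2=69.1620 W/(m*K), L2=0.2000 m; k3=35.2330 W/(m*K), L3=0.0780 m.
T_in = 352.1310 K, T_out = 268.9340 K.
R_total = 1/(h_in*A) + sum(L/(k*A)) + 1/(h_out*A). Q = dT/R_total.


R_conv_in = 1/(22.9670*1.0240) = 0.0425
R_1 = 0.2000/(36.4180*1.0240) = 0.0054
R_2 = 0.2000/(69.1620*1.0240) = 0.0028
R_3 = 0.0780/(35.2330*1.0240) = 0.0022
R_conv_out = 1/(25.3830*1.0240) = 0.0385
R_total = 0.0913 K/W
Q = 83.1970 / 0.0913 = 910.8262 W

R_total = 0.0913 K/W, Q = 910.8262 W


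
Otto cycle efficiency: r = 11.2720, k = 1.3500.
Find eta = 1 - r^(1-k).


r^(k-1) = 2.3345
eta = 1 - 1/2.3345 = 0.5716 = 57.1649%

57.1649%


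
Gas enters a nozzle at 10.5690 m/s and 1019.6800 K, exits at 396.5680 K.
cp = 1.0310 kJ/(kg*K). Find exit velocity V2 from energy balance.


dT = 623.1120 K
2*cp*1000*dT = 1284856.9440
V1^2 = 111.7038
V2 = sqrt(1284968.6478) = 1133.5646 m/s

1133.5646 m/s


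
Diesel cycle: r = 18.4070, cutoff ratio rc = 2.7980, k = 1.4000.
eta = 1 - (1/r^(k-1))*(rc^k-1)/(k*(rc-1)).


r^(k-1) = 3.2062
rc^k = 4.2227
eta = 0.6007 = 60.0695%

60.0695%


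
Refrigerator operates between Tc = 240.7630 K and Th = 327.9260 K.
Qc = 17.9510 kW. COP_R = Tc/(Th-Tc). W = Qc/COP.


COP = 240.7630 / 87.1630 = 2.7622
W = 17.9510 / 2.7622 = 6.4988 kW

COP = 2.7622, W = 6.4988 kW


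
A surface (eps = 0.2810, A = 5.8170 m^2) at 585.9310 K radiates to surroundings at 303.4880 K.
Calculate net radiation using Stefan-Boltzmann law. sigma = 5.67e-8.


T^4 = 1.1787e+11
Tsurr^4 = 8.4833e+09
Q = 0.2810 * 5.67e-8 * 5.8170 * 1.0938e+11 = 10137.5763 W

10137.5763 W


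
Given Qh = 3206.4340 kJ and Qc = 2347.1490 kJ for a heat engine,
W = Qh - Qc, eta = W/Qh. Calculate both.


W = 3206.4340 - 2347.1490 = 859.2850 kJ
eta = 859.2850 / 3206.4340 = 0.2680 = 26.7988%

W = 859.2850 kJ, eta = 26.7988%


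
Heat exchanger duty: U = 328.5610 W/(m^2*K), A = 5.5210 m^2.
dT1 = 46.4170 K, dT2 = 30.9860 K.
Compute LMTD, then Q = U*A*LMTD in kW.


LMTD = 38.1832 K
Q = 328.5610 * 5.5210 * 38.1832 = 69263.8194 W = 69.2638 kW

69.2638 kW


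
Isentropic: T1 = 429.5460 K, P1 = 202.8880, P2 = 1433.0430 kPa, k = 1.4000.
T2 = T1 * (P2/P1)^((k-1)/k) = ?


(k-1)/k = 0.2857
(P2/P1)^exp = 1.7481
T2 = 429.5460 * 1.7481 = 750.8997 K

750.8997 K


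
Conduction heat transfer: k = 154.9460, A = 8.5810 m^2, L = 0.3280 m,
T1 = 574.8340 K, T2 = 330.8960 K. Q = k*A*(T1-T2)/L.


dT = 243.9380 K
Q = 154.9460 * 8.5810 * 243.9380 / 0.3280 = 988835.1282 W

988835.1282 W


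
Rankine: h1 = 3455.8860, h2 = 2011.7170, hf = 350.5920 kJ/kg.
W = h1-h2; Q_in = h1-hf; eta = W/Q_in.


W = 1444.1690 kJ/kg
Q_in = 3105.2940 kJ/kg
eta = 0.4651 = 46.5067%

eta = 46.5067%


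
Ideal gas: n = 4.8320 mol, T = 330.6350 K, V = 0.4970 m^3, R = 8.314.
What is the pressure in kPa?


P = nRT/V = 4.8320 * 8.314 * 330.6350 / 0.4970
= 13282.6819 / 0.4970 = 26725.7180 Pa = 26.7257 kPa

26.7257 kPa


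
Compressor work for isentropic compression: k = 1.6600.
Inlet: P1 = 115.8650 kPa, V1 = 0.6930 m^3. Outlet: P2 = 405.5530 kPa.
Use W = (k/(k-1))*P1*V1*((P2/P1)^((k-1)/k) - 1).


(k-1)/k = 0.3976
(P2/P1)^exp = 1.6456
W = 2.5152 * 115.8650 * 0.6930 * (1.6456 - 1) = 130.3828 kJ

130.3828 kJ


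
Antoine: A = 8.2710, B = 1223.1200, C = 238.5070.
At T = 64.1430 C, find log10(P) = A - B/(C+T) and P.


C+T = 302.6500
B/(C+T) = 4.0414
log10(P) = 8.2710 - 4.0414 = 4.2296
P = 10^4.2296 = 16968.0558 mmHg

16968.0558 mmHg


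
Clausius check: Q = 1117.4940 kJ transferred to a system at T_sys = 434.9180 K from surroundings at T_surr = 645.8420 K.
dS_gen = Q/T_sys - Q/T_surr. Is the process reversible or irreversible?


dS_sys = 1117.4940/434.9180 = 2.5694 kJ/K
dS_surr = -1117.4940/645.8420 = -1.7303 kJ/K
dS_gen = 2.5694 - 1.7303 = 0.8391 kJ/K (irreversible)

dS_gen = 0.8391 kJ/K, irreversible


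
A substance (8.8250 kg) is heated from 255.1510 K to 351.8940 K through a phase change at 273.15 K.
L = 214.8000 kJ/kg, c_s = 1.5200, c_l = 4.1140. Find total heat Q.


Q1 (sensible, solid) = 8.8250 * 1.5200 * 17.9990 = 241.4386 kJ
Q2 (latent) = 8.8250 * 214.8000 = 1895.6100 kJ
Q3 (sensible, liquid) = 8.8250 * 4.1140 * 78.7440 = 2858.8836 kJ
Q_total = 4995.9322 kJ

4995.9322 kJ


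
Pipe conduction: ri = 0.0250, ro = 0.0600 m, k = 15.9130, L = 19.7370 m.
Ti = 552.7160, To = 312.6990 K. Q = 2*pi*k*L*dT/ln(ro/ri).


dT = 240.0170 K
ln(ro/ri) = 0.8755
Q = 2*pi*15.9130*19.7370*240.0170 / 0.8755 = 541021.3867 W

541021.3867 W


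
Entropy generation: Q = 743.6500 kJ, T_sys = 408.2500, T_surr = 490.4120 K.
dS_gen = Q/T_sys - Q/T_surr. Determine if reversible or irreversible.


dS_sys = 743.6500/408.2500 = 1.8216 kJ/K
dS_surr = -743.6500/490.4120 = -1.5164 kJ/K
dS_gen = 1.8216 - 1.5164 = 0.3052 kJ/K (irreversible)

dS_gen = 0.3052 kJ/K, irreversible


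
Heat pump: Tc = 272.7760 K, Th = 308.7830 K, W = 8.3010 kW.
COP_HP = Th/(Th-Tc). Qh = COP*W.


COP = 308.7830 / 36.0070 = 8.5756
Qh = 8.5756 * 8.3010 = 71.1864 kW

COP = 8.5756, Qh = 71.1864 kW


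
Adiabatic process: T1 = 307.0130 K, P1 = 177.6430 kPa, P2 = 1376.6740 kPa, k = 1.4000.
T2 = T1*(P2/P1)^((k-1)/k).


(k-1)/k = 0.2857
(P2/P1)^exp = 1.7951
T2 = 307.0130 * 1.7951 = 551.1092 K

551.1092 K


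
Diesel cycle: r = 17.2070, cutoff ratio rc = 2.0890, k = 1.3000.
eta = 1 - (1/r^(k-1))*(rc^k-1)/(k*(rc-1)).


r^(k-1) = 2.3481
rc^k = 2.6057
eta = 0.5170 = 51.6970%

51.6970%


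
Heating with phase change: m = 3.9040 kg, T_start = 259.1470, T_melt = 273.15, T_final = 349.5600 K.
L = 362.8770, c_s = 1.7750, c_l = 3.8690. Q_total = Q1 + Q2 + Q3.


Q1 (sensible, solid) = 3.9040 * 1.7750 * 14.0030 = 97.0352 kJ
Q2 (latent) = 3.9040 * 362.8770 = 1416.6718 kJ
Q3 (sensible, liquid) = 3.9040 * 3.8690 * 76.4100 = 1154.1407 kJ
Q_total = 2667.8476 kJ

2667.8476 kJ


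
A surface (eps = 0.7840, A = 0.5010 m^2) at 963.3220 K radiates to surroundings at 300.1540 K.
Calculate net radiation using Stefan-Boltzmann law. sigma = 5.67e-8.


T^4 = 8.6116e+11
Tsurr^4 = 8.1166e+09
Q = 0.7840 * 5.67e-8 * 0.5010 * 8.5305e+11 = 18998.0942 W

18998.0942 W


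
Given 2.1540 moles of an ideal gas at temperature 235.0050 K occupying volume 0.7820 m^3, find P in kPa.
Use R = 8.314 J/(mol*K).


P = nRT/V = 2.1540 * 8.314 * 235.0050 / 0.7820
= 4208.5532 / 0.7820 = 5381.7816 Pa = 5.3818 kPa

5.3818 kPa


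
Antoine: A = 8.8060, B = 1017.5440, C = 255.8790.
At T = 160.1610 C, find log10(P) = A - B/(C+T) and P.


C+T = 416.0400
B/(C+T) = 2.4458
log10(P) = 8.8060 - 2.4458 = 6.3602
P = 10^6.3602 = 2292007.0058 mmHg

2292007.0058 mmHg
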